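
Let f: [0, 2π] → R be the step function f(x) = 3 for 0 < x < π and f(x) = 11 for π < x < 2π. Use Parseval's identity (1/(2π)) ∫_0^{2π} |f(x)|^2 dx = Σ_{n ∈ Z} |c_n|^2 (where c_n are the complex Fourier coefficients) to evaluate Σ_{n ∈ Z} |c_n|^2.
Σ |c_n|^2 = 65

Parseval equates the L^2 energy of f (normalised by 1/(2π)) with the ℓ^2 sum of its Fourier coefficients: (1/(2π)) ∫_0^{2π} |f|^2 = Σ |c_n|^2.
Compute the left side: (1/(2π)) [∫_0^π 3^2 dx + ∫_π^{2π} 11^2 dx] = (1/(2π)) · (9π + 121π) = (9 + 121)/2 = 65.
So Σ_{n ∈ Z} |c_n|^2 = 65.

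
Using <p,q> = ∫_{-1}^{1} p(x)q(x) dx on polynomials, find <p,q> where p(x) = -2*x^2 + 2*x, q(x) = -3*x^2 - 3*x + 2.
<p,q> = -64/15

Expand the product: p(x)·q(x) = 6*x^4 - 10*x^2 + 4*x.
∫_{-1}^{1} of each monomial x^k gives [2/(k+1) if k even, 0 if k odd]. Integrating term-by-term (or equivalently evaluating the antiderivative F(x) = 6*x^5/5 - 10*x^3/3 + 2*x^2 at the endpoints):
  F(1) − F(−1) = -2/15 − (62/15) = -64/15.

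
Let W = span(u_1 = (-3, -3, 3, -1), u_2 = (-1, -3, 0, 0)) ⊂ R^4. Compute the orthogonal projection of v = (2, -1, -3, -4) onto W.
proj_W(v) = (19/17, -12/17, -69/34, 23/34)

Set up U = [u_1 | ... | u_2] ∈ R^(4×2). The projector onto W = col(U) is P = U (U^T U)^(-1) U^T.
Compute U^T U =
  [28, 12]
  [12, 10],
and U^T v = (-8, 1).
Solve U^T U · c = U^T v for the coefficients: c = (-23/34, 31/34). The projection is proj_W(v) = U c.
Check: (v - proj_W(v)) · u_1 = 0  (should be 0).
Check: (v - proj_W(v)) · u_2 = 0  (should be 0).
Result: proj_W(v) = (19/17, -12/17, -69/34, 23/34).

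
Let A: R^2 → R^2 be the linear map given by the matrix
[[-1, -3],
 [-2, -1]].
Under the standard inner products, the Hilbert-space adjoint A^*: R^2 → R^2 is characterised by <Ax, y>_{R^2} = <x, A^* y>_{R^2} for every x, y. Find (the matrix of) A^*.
A^* = A^T =
[[-1, -2],
 [-3, -1]]

For real matrices with standard dot products, the defining identity <Ax, y> = <x, A^* y> gives (Ax)^T y = x^T (A^*) y, i.e. x^T A^T y = x^T (A^*) y. Since this holds for all x, y, we must have A^* = A^T. Therefore
A^* =
[[-1, -2],
 [-3, -1]].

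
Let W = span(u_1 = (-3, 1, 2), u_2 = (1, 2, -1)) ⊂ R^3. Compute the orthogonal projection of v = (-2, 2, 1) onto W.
proj_W(v) = (-29/15, 151/75, 82/75)

Set up U = [u_1 | ... | u_2] ∈ R^(3×2). The projector onto W = col(U) is P = U (U^T U)^(-1) U^T.
Compute U^T U =
  [14, -3]
  [-3, 6],
and U^T v = (10, 1).
Solve U^T U · c = U^T v for the coefficients: c = (21/25, 44/75). The projection is proj_W(v) = U c.
Check: (v - proj_W(v)) · u_1 = 0  (should be 0).
Check: (v - proj_W(v)) · u_2 = 0  (should be 0).
Result: proj_W(v) = (-29/15, 151/75, 82/75).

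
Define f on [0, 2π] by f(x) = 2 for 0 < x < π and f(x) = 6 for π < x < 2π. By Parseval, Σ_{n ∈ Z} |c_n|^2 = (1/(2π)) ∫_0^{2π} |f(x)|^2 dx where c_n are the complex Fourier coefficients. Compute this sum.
Σ |c_n|^2 = 20

Parseval equates the L^2 energy of f (normalised by 1/(2π)) with the ℓ^2 sum of its Fourier coefficients: (1/(2π)) ∫_0^{2π} |f|^2 = Σ |c_n|^2.
Compute the left side: (1/(2π)) [∫_0^π 2^2 dx + ∫_π^{2π} 6^2 dx] = (1/(2π)) · (4π + 36π) = (4 + 36)/2 = 20.
So Σ_{n ∈ Z} |c_n|^2 = 20.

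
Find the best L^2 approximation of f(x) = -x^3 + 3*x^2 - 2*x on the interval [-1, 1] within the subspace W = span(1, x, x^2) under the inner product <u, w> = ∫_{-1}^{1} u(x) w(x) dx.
g(x) = 3*x^2 - 13*x/5

The best approximation g ∈ W is the orthogonal projection of f onto W. Writing g = a_0 + a_1 x + a_2 x^2, the coefficients solve the normal equations G · a = b where
  G_{ij} = <φ_i, φ_j> and b_i = <f, φ_i>, with φ_0 = 1, φ_1 = x, φ_2 = x^2.
G =
  [2, 0, 2/3]
  [0, 2/3, 0]
  [2/3, 0, 2/5],
b = (2, -26/15, 6/5).
Solving gives a_0 = 0, a_1 = -13/5, a_2 = 3, so
  g(x) = 3*x^2 - 13*x/5.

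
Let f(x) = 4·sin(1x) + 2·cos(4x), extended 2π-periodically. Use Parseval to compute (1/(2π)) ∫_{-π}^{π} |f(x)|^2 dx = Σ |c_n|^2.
Σ |c_n|^2 = 10

Expand |f|^2 and use orthogonality of {sin(nx), cos(mx)} on [-π, π]:
  ∫_{-π}^{π} sin(nx)^2 dx = π, ∫ cos(mx)^2 dx = π, and cross terms integrate to 0.
So ∫_{-π}^{π} f(x)^2 dx = 4^2 · π + 2^2 · π = (16 + 4)π.
Divide by 2π: (16 + 4)/2 = 10.
By Parseval, this equals Σ |c_n|^2.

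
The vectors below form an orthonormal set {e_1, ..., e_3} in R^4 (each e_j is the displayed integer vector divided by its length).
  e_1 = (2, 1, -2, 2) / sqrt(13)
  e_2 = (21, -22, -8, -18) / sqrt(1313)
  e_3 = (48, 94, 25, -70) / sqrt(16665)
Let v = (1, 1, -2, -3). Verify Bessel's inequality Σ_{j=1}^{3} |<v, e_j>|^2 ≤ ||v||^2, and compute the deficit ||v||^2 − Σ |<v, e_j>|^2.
Σ |<v, e_j>|^2 = 1514/165; ||v||^2 = 15; deficit = 961/165

Write each e_j = u_j / sqrt(<u_j, u_j>) where u_j is the displayed integer vector. Then <v, e_j> = <v, u_j> / sqrt(<u_j, u_j>), so |<v, e_j>|^2 = <v, u_j>^2 / <u_j, u_j>.
Coefficients: <v, e_1> = 1/sqrt(13), <v, e_2> = 69/sqrt(1313), <v, e_3> = 302/sqrt(16665).
Square and sum: Σ |<v, e_j>|^2 = 1514/165.
Compute ||v||^2 = v·v = 15.
Deficit = 15 − 1514/165 = 961/165 ≥ 0, confirming Bessel's inequality. (The deficit equals ||v − Σ <v,e_j> e_j||^2, the squared distance from v to span{e_j}.)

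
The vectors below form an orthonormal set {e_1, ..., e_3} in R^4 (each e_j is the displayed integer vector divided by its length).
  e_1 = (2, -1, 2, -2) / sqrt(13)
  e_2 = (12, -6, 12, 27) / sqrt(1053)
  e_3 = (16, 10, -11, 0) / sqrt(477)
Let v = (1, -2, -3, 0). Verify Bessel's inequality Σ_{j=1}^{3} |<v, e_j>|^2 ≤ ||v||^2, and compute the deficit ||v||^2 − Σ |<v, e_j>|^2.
Σ |<v, e_j>|^2 = 117/53; ||v||^2 = 14; deficit = 625/53

Write each e_j = u_j / sqrt(<u_j, u_j>) where u_j is the displayed integer vector. Then <v, e_j> = <v, u_j> / sqrt(<u_j, u_j>), so |<v, e_j>|^2 = <v, u_j>^2 / <u_j, u_j>.
Coefficients: <v, e_1> = -2/sqrt(13), <v, e_2> = -12/sqrt(1053), <v, e_3> = 29/sqrt(477).
Square and sum: Σ |<v, e_j>|^2 = 117/53.
Compute ||v||^2 = v·v = 14.
Deficit = 14 − 117/53 = 625/53 ≥ 0, confirming Bessel's inequality. (The deficit equals ||v − Σ <v,e_j> e_j||^2, the squared distance from v to span{e_j}.)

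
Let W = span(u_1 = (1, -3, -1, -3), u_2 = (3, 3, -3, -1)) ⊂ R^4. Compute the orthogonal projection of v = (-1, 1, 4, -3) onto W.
proj_W(v) = (-32/35, -39/35, 32/35, 6/35)

Set up U = [u_1 | ... | u_2] ∈ R^(4×2). The projector onto W = col(U) is P = U (U^T U)^(-1) U^T.
Compute U^T U =
  [20, 0]
  [0, 28],
and U^T v = (1, -9).
Solve U^T U · c = U^T v for the coefficients: c = (1/20, -9/28). The projection is proj_W(v) = U c.
Check: (v - proj_W(v)) · u_1 = 0  (should be 0).
Check: (v - proj_W(v)) · u_2 = 0  (should be 0).
Result: proj_W(v) = (-32/35, -39/35, 32/35, 6/35).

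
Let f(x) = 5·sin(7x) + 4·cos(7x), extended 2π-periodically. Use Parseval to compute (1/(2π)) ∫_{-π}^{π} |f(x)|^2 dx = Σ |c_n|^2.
Σ |c_n|^2 = 41/2

Expand |f|^2 and use orthogonality of {sin(nx), cos(mx)} on [-π, π]:
  ∫_{-π}^{π} sin(nx)^2 dx = π, ∫ cos(mx)^2 dx = π, and cross terms integrate to 0.
So ∫_{-π}^{π} f(x)^2 dx = 5^2 · π + 4^2 · π = (25 + 16)π.
Divide by 2π: (25 + 16)/2 = 41/2.
By Parseval, this equals Σ |c_n|^2.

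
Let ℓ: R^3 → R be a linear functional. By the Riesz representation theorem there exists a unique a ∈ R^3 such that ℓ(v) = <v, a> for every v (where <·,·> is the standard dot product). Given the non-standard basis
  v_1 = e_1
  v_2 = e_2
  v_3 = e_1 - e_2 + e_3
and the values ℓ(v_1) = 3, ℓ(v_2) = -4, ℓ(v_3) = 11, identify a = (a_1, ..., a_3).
a = (3, -4, 4)

Write a = (a_1, ..., a_3) in the standard basis. For each basis vector v_i, ℓ(v_i) = <v_i, a> is a linear equation in the a_j's. Collect the n equations into a matrix system V a = ℓ, where row i of V is v_i (expressed in the standard basis). Since V is invertible (lower-triangular with 1s on the diagonal, up to permutation), solve by back-substitution:
  V =
[[1, 0, 0],
 [0, 1, 0],
 [1, -1, 1]]
  V a = (3, -4, 11)
Solving gives a = (3, -4, 4).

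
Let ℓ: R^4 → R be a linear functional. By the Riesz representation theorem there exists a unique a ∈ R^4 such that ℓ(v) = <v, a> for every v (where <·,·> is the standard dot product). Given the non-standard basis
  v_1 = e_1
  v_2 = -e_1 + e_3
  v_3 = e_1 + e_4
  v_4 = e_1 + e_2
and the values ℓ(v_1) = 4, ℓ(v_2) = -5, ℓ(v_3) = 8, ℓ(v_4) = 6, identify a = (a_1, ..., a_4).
a = (4, 2, -1, 4)

Write a = (a_1, ..., a_4) in the standard basis. For each basis vector v_i, ℓ(v_i) = <v_i, a> is a linear equation in the a_j's. Collect the n equations into a matrix system V a = ℓ, where row i of V is v_i (expressed in the standard basis). Since V is invertible (lower-triangular with 1s on the diagonal, up to permutation), solve by back-substitution:
  V =
[[1, 0, 0, 0],
 [-1, 0, 1, 0],
 [1, 0, 0, 1],
 [1, 1, 0, 0]]
  V a = (4, -5, 8, 6)
Solving gives a = (4, 2, -1, 4).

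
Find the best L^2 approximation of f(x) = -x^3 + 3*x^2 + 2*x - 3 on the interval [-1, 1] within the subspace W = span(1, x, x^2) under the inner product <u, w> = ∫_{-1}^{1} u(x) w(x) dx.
g(x) = 3*x^2 + 7*x/5 - 3

The best approximation g ∈ W is the orthogonal projection of f onto W. Writing g = a_0 + a_1 x + a_2 x^2, the coefficients solve the normal equations G · a = b where
  G_{ij} = <φ_i, φ_j> and b_i = <f, φ_i>, with φ_0 = 1, φ_1 = x, φ_2 = x^2.
G =
  [2, 0, 2/3]
  [0, 2/3, 0]
  [2/3, 0, 2/5],
b = (-4, 14/15, -4/5).
Solving gives a_0 = -3, a_1 = 7/5, a_2 = 3, so
  g(x) = 3*x^2 + 7*x/5 - 3.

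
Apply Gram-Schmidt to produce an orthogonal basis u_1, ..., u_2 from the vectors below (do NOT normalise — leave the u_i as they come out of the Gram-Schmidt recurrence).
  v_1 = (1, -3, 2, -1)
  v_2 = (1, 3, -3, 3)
Orthogonal basis:
  u_1 = (1, -3, 2, -1)
  u_2 = (32/15, -2/5, -11/15, 28/15)

Apply the Gram-Schmidt recurrence
  u_1 = v_1
  u_i = v_i − Σ_{j<i} ((v_i · u_j) / (u_j · u_j)) · u_j.

Step by step this gives:
  u_1 = (1, -3, 2, -1)
  u_2 = (32/15, -2/5, -11/15, 28/15)

Orthogonality check:
  u_2 · u_1 = 0 (should be 0)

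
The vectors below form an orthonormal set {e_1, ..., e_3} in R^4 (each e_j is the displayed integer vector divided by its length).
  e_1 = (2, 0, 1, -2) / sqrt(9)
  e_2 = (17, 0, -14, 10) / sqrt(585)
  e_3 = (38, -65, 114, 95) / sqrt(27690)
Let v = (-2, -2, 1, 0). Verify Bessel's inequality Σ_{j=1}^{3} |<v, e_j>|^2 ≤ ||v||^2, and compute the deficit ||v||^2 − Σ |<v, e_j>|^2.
Σ |<v, e_j>|^2 = 423/71; ||v||^2 = 9; deficit = 216/71

Write each e_j = u_j / sqrt(<u_j, u_j>) where u_j is the displayed integer vector. Then <v, e_j> = <v, u_j> / sqrt(<u_j, u_j>), so |<v, e_j>|^2 = <v, u_j>^2 / <u_j, u_j>.
Coefficients: <v, e_1> = -3/sqrt(9), <v, e_2> = -48/sqrt(585), <v, e_3> = 168/sqrt(27690).
Square and sum: Σ |<v, e_j>|^2 = 423/71.
Compute ||v||^2 = v·v = 9.
Deficit = 9 − 423/71 = 216/71 ≥ 0, confirming Bessel's inequality. (The deficit equals ||v − Σ <v,e_j> e_j||^2, the squared distance from v to span{e_j}.)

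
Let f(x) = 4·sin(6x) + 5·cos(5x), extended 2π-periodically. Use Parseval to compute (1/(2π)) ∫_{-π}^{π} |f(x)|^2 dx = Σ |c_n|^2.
Σ |c_n|^2 = 41/2

Expand |f|^2 and use orthogonality of {sin(nx), cos(mx)} on [-π, π]:
  ∫_{-π}^{π} sin(nx)^2 dx = π, ∫ cos(mx)^2 dx = π, and cross terms integrate to 0.
So ∫_{-π}^{π} f(x)^2 dx = 4^2 · π + 5^2 · π = (16 + 25)π.
Divide by 2π: (16 + 25)/2 = 41/2.
By Parseval, this equals Σ |c_n|^2.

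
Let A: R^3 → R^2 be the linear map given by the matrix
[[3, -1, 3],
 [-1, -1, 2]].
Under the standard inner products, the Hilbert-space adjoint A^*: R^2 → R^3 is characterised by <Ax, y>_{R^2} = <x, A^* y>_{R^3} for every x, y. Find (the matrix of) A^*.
A^* = A^T =
[[3, -1],
 [-1, -1],
 [3, 2]]

For real matrices with standard dot products, the defining identity <Ax, y> = <x, A^* y> gives (Ax)^T y = x^T (A^*) y, i.e. x^T A^T y = x^T (A^*) y. Since this holds for all x, y, we must have A^* = A^T. Therefore
A^* =
[[3, -1],
 [-1, -1],
 [3, 2]].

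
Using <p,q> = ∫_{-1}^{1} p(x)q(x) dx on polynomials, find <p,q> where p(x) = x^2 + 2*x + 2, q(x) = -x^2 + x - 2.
<p,q> = -146/15

Expand the product: p(x)·q(x) = -x^4 - x^3 - 2*x^2 - 2*x - 4.
∫_{-1}^{1} of each monomial x^k gives [2/(k+1) if k even, 0 if k odd]. Integrating term-by-term (or equivalently evaluating the antiderivative F(x) = -x^5/5 - x^4/4 - 2*x^3/3 - x^2 - 4*x at the endpoints):
  F(1) − F(−1) = -367/60 − (217/60) = -146/15.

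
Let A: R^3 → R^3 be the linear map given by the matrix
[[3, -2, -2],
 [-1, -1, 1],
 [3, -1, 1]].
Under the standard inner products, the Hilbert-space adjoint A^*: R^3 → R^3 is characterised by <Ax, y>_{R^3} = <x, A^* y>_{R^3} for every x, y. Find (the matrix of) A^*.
A^* = A^T =
[[3, -1, 3],
 [-2, -1, -1],
 [-2, 1, 1]]

For real matrices with standard dot products, the defining identity <Ax, y> = <x, A^* y> gives (Ax)^T y = x^T (A^*) y, i.e. x^T A^T y = x^T (A^*) y. Since this holds for all x, y, we must have A^* = A^T. Therefore
A^* =
[[3, -1, 3],
 [-2, -1, -1],
 [-2, 1, 1]].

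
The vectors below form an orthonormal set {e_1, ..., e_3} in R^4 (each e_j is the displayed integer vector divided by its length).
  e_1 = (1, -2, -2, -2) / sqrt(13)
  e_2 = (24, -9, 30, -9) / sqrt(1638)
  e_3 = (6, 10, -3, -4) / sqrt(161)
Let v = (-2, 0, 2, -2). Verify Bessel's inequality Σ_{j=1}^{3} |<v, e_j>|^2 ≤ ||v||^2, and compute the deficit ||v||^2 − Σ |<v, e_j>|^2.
Σ |<v, e_j>|^2 = 34/23; ||v||^2 = 12; deficit = 242/23

Write each e_j = u_j / sqrt(<u_j, u_j>) where u_j is the displayed integer vector. Then <v, e_j> = <v, u_j> / sqrt(<u_j, u_j>), so |<v, e_j>|^2 = <v, u_j>^2 / <u_j, u_j>.
Coefficients: <v, e_1> = -2/sqrt(13), <v, e_2> = 30/sqrt(1638), <v, e_3> = -10/sqrt(161).
Square and sum: Σ |<v, e_j>|^2 = 34/23.
Compute ||v||^2 = v·v = 12.
Deficit = 12 − 34/23 = 242/23 ≥ 0, confirming Bessel's inequality. (The deficit equals ||v − Σ <v,e_j> e_j||^2, the squared distance from v to span{e_j}.)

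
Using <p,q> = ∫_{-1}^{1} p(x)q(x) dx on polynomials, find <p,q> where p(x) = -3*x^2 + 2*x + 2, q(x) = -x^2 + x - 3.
<p,q> = -24/5

Expand the product: p(x)·q(x) = 3*x^4 - 5*x^3 + 9*x^2 - 4*x - 6.
∫_{-1}^{1} of each monomial x^k gives [2/(k+1) if k even, 0 if k odd]. Integrating term-by-term (or equivalently evaluating the antiderivative F(x) = 3*x^5/5 - 5*x^4/4 + 3*x^3 - 2*x^2 - 6*x at the endpoints):
  F(1) − F(−1) = -113/20 − (-17/20) = -24/5.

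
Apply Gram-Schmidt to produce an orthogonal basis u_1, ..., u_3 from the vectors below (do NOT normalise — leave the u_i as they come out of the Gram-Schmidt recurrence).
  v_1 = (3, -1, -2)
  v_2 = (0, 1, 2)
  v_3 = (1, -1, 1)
Orthogonal basis:
  u_1 = (3, -1, -2)
  u_2 = (15/14, 9/14, 9/7)
  u_3 = (0, -6/5, 3/5)

Apply the Gram-Schmidt recurrence
  u_1 = v_1
  u_i = v_i − Σ_{j<i} ((v_i · u_j) / (u_j · u_j)) · u_j.

Step by step this gives:
  u_1 = (3, -1, -2)
  u_2 = (15/14, 9/14, 9/7)
  u_3 = (0, -6/5, 3/5)

Orthogonality check:
  u_2 · u_1 = 0 (should be 0)
  u_3 · u_1 = 0 (should be 0)
  u_3 · u_2 = 0 (should be 0)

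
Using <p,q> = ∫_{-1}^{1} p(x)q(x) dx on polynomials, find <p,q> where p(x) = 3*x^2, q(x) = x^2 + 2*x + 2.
<p,q> = 26/5

Expand the product: p(x)·q(x) = 3*x^4 + 6*x^3 + 6*x^2.
∫_{-1}^{1} of each monomial x^k gives [2/(k+1) if k even, 0 if k odd]. Integrating term-by-term (or equivalently evaluating the antiderivative F(x) = 3*x^5/5 + 3*x^4/2 + 2*x^3 at the endpoints):
  F(1) − F(−1) = 41/10 − (-11/10) = 26/5.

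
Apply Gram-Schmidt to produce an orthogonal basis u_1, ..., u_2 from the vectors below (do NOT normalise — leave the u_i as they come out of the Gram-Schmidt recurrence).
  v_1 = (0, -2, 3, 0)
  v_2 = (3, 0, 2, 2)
Orthogonal basis:
  u_1 = (0, -2, 3, 0)
  u_2 = (3, 12/13, 8/13, 2)

Apply the Gram-Schmidt recurrence
  u_1 = v_1
  u_i = v_i − Σ_{j<i} ((v_i · u_j) / (u_j · u_j)) · u_j.

Step by step this gives:
  u_1 = (0, -2, 3, 0)
  u_2 = (3, 12/13, 8/13, 2)

Orthogonality check:
  u_2 · u_1 = 0 (should be 0)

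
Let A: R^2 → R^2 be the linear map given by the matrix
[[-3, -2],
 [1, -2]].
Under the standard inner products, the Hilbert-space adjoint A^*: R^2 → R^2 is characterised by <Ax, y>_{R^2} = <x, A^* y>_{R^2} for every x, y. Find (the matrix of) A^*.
A^* = A^T =
[[-3, 1],
 [-2, -2]]

For real matrices with standard dot products, the defining identity <Ax, y> = <x, A^* y> gives (Ax)^T y = x^T (A^*) y, i.e. x^T A^T y = x^T (A^*) y. Since this holds for all x, y, we must have A^* = A^T. Therefore
A^* =
[[-3, 1],
 [-2, -2]].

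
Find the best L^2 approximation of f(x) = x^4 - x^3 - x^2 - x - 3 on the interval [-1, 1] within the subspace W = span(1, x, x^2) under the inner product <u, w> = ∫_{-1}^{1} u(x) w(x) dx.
g(x) = -x^2/7 - 8*x/5 - 108/35

The best approximation g ∈ W is the orthogonal projection of f onto W. Writing g = a_0 + a_1 x + a_2 x^2, the coefficients solve the normal equations G · a = b where
  G_{ij} = <φ_i, φ_j> and b_i = <f, φ_i>, with φ_0 = 1, φ_1 = x, φ_2 = x^2.
G =
  [2, 0, 2/3]
  [0, 2/3, 0]
  [2/3, 0, 2/5],
b = (-94/15, -16/15, -74/35).
Solving gives a_0 = -108/35, a_1 = -8/5, a_2 = -1/7, so
  g(x) = -x^2/7 - 8*x/5 - 108/35.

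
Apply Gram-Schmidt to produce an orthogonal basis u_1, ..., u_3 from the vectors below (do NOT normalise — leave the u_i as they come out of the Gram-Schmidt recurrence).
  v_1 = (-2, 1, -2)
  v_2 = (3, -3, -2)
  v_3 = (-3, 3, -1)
Orthogonal basis:
  u_1 = (-2, 1, -2)
  u_2 = (17/9, -22/9, -28/9)
  u_3 = (72/173, 90/173, -27/173)

Apply the Gram-Schmidt recurrence
  u_1 = v_1
  u_i = v_i − Σ_{j<i} ((v_i · u_j) / (u_j · u_j)) · u_j.

Step by step this gives:
  u_1 = (-2, 1, -2)
  u_2 = (17/9, -22/9, -28/9)
  u_3 = (72/173, 90/173, -27/173)

Orthogonality check:
  u_2 · u_1 = 0 (should be 0)
  u_3 · u_1 = 0 (should be 0)
  u_3 · u_2 = 0 (should be 0)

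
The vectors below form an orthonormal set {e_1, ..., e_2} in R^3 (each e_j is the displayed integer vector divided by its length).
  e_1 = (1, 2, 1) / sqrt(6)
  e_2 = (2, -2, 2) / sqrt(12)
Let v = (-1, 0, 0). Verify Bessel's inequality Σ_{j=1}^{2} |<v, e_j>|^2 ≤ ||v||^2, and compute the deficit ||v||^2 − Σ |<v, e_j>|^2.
Σ |<v, e_j>|^2 = 1/2; ||v||^2 = 1; deficit = 1/2

Write each e_j = u_j / sqrt(<u_j, u_j>) where u_j is the displayed integer vector. Then <v, e_j> = <v, u_j> / sqrt(<u_j, u_j>), so |<v, e_j>|^2 = <v, u_j>^2 / <u_j, u_j>.
Coefficients: <v, e_1> = -1/sqrt(6), <v, e_2> = -2/sqrt(12).
Square and sum: Σ |<v, e_j>|^2 = 1/2.
Compute ||v||^2 = v·v = 1.
Deficit = 1 − 1/2 = 1/2 ≥ 0, confirming Bessel's inequality. (The deficit equals ||v − Σ <v,e_j> e_j||^2, the squared distance from v to span{e_j}.)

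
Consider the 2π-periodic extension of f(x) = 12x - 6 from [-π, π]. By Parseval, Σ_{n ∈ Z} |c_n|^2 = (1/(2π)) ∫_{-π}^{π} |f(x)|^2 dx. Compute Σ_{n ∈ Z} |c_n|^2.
Σ |c_n|^2 = 48π^2 + 36

Expand and integrate term by term over [-π, π]:
  ∫ (12x)^2 dx = 144·(2π^3/3); ∫ 2·12·(-6)·x dx = 0 (odd integrand); ∫ (-6)^2 dx = 36·2π.
So (1/(2π)) ∫_{-π}^{π} (12x - 6)^2 dx = 144π^2/3 + 36 = 48π^2 + 36.
Parseval ⇒ Σ |c_n|^2 = 48π^2 + 36.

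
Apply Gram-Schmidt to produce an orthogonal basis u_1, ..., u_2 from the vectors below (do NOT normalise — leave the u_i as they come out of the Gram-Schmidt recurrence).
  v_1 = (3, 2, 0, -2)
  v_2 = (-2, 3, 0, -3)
Orthogonal basis:
  u_1 = (3, 2, 0, -2)
  u_2 = (-52/17, 39/17, 0, -39/17)

Apply the Gram-Schmidt recurrence
  u_1 = v_1
  u_i = v_i − Σ_{j<i} ((v_i · u_j) / (u_j · u_j)) · u_j.

Step by step this gives:
  u_1 = (3, 2, 0, -2)
  u_2 = (-52/17, 39/17, 0, -39/17)

Orthogonality check:
  u_2 · u_1 = 0 (should be 0)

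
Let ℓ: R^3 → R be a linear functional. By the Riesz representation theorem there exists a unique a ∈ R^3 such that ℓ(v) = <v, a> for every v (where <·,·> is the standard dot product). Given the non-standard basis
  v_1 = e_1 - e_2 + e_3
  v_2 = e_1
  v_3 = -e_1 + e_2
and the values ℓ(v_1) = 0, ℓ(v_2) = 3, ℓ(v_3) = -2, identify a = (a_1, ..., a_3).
a = (3, 1, -2)

Write a = (a_1, ..., a_3) in the standard basis. For each basis vector v_i, ℓ(v_i) = <v_i, a> is a linear equation in the a_j's. Collect the n equations into a matrix system V a = ℓ, where row i of V is v_i (expressed in the standard basis). Since V is invertible (lower-triangular with 1s on the diagonal, up to permutation), solve by back-substitution:
  V =
[[1, -1, 1],
 [1, 0, 0],
 [-1, 1, 0]]
  V a = (0, 3, -2)
Solving gives a = (3, 1, -2).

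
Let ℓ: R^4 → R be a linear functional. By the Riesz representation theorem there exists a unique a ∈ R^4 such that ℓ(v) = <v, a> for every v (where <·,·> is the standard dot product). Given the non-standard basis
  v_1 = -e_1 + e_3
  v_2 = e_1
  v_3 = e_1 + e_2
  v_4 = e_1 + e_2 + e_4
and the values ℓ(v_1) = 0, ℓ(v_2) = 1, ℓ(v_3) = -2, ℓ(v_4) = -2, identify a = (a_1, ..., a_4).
a = (1, -3, 1, 0)

Write a = (a_1, ..., a_4) in the standard basis. For each basis vector v_i, ℓ(v_i) = <v_i, a> is a linear equation in the a_j's. Collect the n equations into a matrix system V a = ℓ, where row i of V is v_i (expressed in the standard basis). Since V is invertible (lower-triangular with 1s on the diagonal, up to permutation), solve by back-substitution:
  V =
[[-1, 0, 1, 0],
 [1, 0, 0, 0],
 [1, 1, 0, 0],
 [1, 1, 0, 1]]
  V a = (0, 1, -2, -2)
Solving gives a = (1, -3, 1, 0).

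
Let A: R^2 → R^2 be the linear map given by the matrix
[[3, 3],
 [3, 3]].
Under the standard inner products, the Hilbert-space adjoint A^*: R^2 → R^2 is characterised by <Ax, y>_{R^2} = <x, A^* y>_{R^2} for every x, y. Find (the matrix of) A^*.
A^* = A^T =
[[3, 3],
 [3, 3]]

For real matrices with standard dot products, the defining identity <Ax, y> = <x, A^* y> gives (Ax)^T y = x^T (A^*) y, i.e. x^T A^T y = x^T (A^*) y. Since this holds for all x, y, we must have A^* = A^T. Therefore
A^* =
[[3, 3],
 [3, 3]].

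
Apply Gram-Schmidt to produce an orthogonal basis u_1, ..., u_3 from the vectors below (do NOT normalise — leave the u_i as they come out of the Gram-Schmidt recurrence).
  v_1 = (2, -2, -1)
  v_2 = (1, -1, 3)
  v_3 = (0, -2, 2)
Orthogonal basis:
  u_1 = (2, -2, -1)
  u_2 = (7/9, -7/9, 28/9)
  u_3 = (-1, -1, 0)

Apply the Gram-Schmidt recurrence
  u_1 = v_1
  u_i = v_i − Σ_{j<i} ((v_i · u_j) / (u_j · u_j)) · u_j.

Step by step this gives:
  u_1 = (2, -2, -1)
  u_2 = (7/9, -7/9, 28/9)
  u_3 = (-1, -1, 0)

Orthogonality check:
  u_2 · u_1 = 0 (should be 0)
  u_3 · u_1 = 0 (should be 0)
  u_3 · u_2 = 0 (should be 0)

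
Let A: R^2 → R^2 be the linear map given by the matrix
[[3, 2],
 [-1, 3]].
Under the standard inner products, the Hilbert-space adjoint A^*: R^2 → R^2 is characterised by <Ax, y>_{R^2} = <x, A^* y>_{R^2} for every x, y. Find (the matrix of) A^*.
A^* = A^T =
[[3, -1],
 [2, 3]]

For real matrices with standard dot products, the defining identity <Ax, y> = <x, A^* y> gives (Ax)^T y = x^T (A^*) y, i.e. x^T A^T y = x^T (A^*) y. Since this holds for all x, y, we must have A^* = A^T. Therefore
A^* =
[[3, -1],
 [2, 3]].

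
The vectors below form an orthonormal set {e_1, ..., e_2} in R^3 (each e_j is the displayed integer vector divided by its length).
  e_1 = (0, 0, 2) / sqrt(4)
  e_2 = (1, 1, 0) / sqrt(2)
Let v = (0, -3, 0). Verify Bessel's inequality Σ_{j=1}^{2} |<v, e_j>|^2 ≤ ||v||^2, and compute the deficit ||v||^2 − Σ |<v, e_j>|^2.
Σ |<v, e_j>|^2 = 9/2; ||v||^2 = 9; deficit = 9/2

Write each e_j = u_j / sqrt(<u_j, u_j>) where u_j is the displayed integer vector. Then <v, e_j> = <v, u_j> / sqrt(<u_j, u_j>), so |<v, e_j>|^2 = <v, u_j>^2 / <u_j, u_j>.
Coefficients: <v, e_1> = 0/sqrt(4), <v, e_2> = -3/sqrt(2).
Square and sum: Σ |<v, e_j>|^2 = 9/2.
Compute ||v||^2 = v·v = 9.
Deficit = 9 − 9/2 = 9/2 ≥ 0, confirming Bessel's inequality. (The deficit equals ||v − Σ <v,e_j> e_j||^2, the squared distance from v to span{e_j}.)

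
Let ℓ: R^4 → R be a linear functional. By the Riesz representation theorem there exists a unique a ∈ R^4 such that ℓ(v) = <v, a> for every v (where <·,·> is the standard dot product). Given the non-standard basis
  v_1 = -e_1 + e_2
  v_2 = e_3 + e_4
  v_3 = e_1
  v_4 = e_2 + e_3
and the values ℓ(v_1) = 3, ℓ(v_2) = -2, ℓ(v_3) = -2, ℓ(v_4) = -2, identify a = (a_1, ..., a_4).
a = (-2, 1, -3, 1)

Write a = (a_1, ..., a_4) in the standard basis. For each basis vector v_i, ℓ(v_i) = <v_i, a> is a linear equation in the a_j's. Collect the n equations into a matrix system V a = ℓ, where row i of V is v_i (expressed in the standard basis). Since V is invertible (lower-triangular with 1s on the diagonal, up to permutation), solve by back-substitution:
  V =
[[-1, 1, 0, 0],
 [0, 0, 1, 1],
 [1, 0, 0, 0],
 [0, 1, 1, 0]]
  V a = (3, -2, -2, -2)
Solving gives a = (-2, 1, -3, 1).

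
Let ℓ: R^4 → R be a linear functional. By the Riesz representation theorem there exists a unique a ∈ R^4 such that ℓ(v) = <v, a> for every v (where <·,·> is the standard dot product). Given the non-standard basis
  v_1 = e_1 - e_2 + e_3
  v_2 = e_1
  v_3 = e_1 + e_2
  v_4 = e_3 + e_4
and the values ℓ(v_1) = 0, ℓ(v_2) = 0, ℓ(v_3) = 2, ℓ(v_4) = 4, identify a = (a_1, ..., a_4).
a = (0, 2, 2, 2)

Write a = (a_1, ..., a_4) in the standard basis. For each basis vector v_i, ℓ(v_i) = <v_i, a> is a linear equation in the a_j's. Collect the n equations into a matrix system V a = ℓ, where row i of V is v_i (expressed in the standard basis). Since V is invertible (lower-triangular with 1s on the diagonal, up to permutation), solve by back-substitution:
  V =
[[1, -1, 1, 0],
 [1, 0, 0, 0],
 [1, 1, 0, 0],
 [0, 0, 1, 1]]
  V a = (0, 0, 2, 4)
Solving gives a = (0, 2, 2, 2).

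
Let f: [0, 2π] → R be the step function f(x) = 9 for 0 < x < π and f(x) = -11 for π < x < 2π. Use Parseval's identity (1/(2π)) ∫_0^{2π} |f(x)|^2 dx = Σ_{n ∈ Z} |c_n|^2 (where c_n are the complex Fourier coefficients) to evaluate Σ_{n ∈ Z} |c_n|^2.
Σ |c_n|^2 = 101

Parseval equates the L^2 energy of f (normalised by 1/(2π)) with the ℓ^2 sum of its Fourier coefficients: (1/(2π)) ∫_0^{2π} |f|^2 = Σ |c_n|^2.
Compute the left side: (1/(2π)) [∫_0^π 9^2 dx + ∫_π^{2π} (-11)^2 dx] = (1/(2π)) · (81π + 121π) = (81 + 121)/2 = 101.
So Σ_{n ∈ Z} |c_n|^2 = 101.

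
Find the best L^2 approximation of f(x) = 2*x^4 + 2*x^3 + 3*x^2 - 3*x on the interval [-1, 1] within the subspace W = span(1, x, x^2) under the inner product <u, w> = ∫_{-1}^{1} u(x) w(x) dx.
g(x) = 33*x^2/7 - 9*x/5 - 6/35

The best approximation g ∈ W is the orthogonal projection of f onto W. Writing g = a_0 + a_1 x + a_2 x^2, the coefficients solve the normal equations G · a = b where
  G_{ij} = <φ_i, φ_j> and b_i = <f, φ_i>, with φ_0 = 1, φ_1 = x, φ_2 = x^2.
G =
  [2, 0, 2/3]
  [0, 2/3, 0]
  [2/3, 0, 2/5],
b = (14/5, -6/5, 62/35).
Solving gives a_0 = -6/35, a_1 = -9/5, a_2 = 33/7, so
  g(x) = 33*x^2/7 - 9*x/5 - 6/35.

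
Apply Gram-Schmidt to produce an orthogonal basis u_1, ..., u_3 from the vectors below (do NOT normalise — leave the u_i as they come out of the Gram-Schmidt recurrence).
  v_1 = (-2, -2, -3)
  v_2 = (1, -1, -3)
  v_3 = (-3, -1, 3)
Orthogonal basis:
  u_1 = (-2, -2, -3)
  u_2 = (35/17, 1/17, -24/17)
  u_3 = (18/53, -54/53, 24/53)

Apply the Gram-Schmidt recurrence
  u_1 = v_1
  u_i = v_i − Σ_{j<i} ((v_i · u_j) / (u_j · u_j)) · u_j.

Step by step this gives:
  u_1 = (-2, -2, -3)
  u_2 = (35/17, 1/17, -24/17)
  u_3 = (18/53, -54/53, 24/53)

Orthogonality check:
  u_2 · u_1 = 0 (should be 0)
  u_3 · u_1 = 0 (should be 0)
  u_3 · u_2 = 0 (should be 0)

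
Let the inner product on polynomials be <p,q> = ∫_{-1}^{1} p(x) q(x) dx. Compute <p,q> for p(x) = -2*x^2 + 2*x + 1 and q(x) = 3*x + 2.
<p,q> = 16/3

Expand the product: p(x)·q(x) = -6*x^3 + 2*x^2 + 7*x + 2.
∫_{-1}^{1} of each monomial x^k gives [2/(k+1) if k even, 0 if k odd]. Integrating term-by-term (or equivalently evaluating the antiderivative F(x) = -3*x^4/2 + 2*x^3/3 + 7*x^2/2 + 2*x at the endpoints):
  F(1) − F(−1) = 14/3 − (-2/3) = 16/3.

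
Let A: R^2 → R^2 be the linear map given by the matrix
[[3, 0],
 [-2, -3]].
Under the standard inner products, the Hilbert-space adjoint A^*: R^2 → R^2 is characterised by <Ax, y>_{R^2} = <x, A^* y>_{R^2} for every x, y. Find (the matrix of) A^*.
A^* = A^T =
[[3, -2],
 [0, -3]]

For real matrices with standard dot products, the defining identity <Ax, y> = <x, A^* y> gives (Ax)^T y = x^T (A^*) y, i.e. x^T A^T y = x^T (A^*) y. Since this holds for all x, y, we must have A^* = A^T. Therefore
A^* =
[[3, -2],
 [0, -3]].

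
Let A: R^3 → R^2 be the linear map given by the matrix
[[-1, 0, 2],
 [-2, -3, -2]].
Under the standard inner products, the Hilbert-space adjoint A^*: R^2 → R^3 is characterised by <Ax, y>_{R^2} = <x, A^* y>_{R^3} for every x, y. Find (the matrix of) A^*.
A^* = A^T =
[[-1, -2],
 [0, -3],
 [2, -2]]

For real matrices with standard dot products, the defining identity <Ax, y> = <x, A^* y> gives (Ax)^T y = x^T (A^*) y, i.e. x^T A^T y = x^T (A^*) y. Since this holds for all x, y, we must have A^* = A^T. Therefore
A^* =
[[-1, -2],
 [0, -3],
 [2, -2]].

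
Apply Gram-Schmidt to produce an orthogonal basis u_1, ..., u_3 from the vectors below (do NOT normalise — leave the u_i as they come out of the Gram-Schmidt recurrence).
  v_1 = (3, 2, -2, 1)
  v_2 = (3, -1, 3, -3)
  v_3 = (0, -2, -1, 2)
Orthogonal basis:
  u_1 = (3, 2, -2, 1)
  u_2 = (10/3, -7/9, 25/9, -26/9)
  u_3 = (21/25, -549/250, -3/10, 159/125)

Apply the Gram-Schmidt recurrence
  u_1 = v_1
  u_i = v_i − Σ_{j<i} ((v_i · u_j) / (u_j · u_j)) · u_j.

Step by step this gives:
  u_1 = (3, 2, -2, 1)
  u_2 = (10/3, -7/9, 25/9, -26/9)
  u_3 = (21/25, -549/250, -3/10, 159/125)

Orthogonality check:
  u_2 · u_1 = 0 (should be 0)
  u_3 · u_1 = 0 (should be 0)
  u_3 · u_2 = 0 (should be 0)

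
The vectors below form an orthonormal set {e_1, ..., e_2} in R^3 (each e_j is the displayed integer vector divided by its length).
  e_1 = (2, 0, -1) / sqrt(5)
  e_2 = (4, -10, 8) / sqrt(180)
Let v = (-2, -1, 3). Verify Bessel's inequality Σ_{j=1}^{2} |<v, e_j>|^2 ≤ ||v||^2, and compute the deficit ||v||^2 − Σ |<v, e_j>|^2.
Σ |<v, e_j>|^2 = 122/9; ||v||^2 = 14; deficit = 4/9

Write each e_j = u_j / sqrt(<u_j, u_j>) where u_j is the displayed integer vector. Then <v, e_j> = <v, u_j> / sqrt(<u_j, u_j>), so |<v, e_j>|^2 = <v, u_j>^2 / <u_j, u_j>.
Coefficients: <v, e_1> = -7/sqrt(5), <v, e_2> = 26/sqrt(180).
Square and sum: Σ |<v, e_j>|^2 = 122/9.
Compute ||v||^2 = v·v = 14.
Deficit = 14 − 122/9 = 4/9 ≥ 0, confirming Bessel's inequality. (The deficit equals ||v − Σ <v,e_j> e_j||^2, the squared distance from v to span{e_j}.)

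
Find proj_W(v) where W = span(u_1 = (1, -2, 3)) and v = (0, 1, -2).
proj_W(v) = (-4/7, 8/7, -12/7)

Set up U = [u_1 | ... | u_1] ∈ R^(3×1). The projector onto W = col(U) is P = U (U^T U)^(-1) U^T.
Compute U^T U =
  [14],
and U^T v = (-8).
Solve U^T U · c = U^T v for the coefficients: c = (-4/7). The projection is proj_W(v) = U c.
Check: (v - proj_W(v)) · u_1 = 0  (should be 0).
Result: proj_W(v) = (-4/7, 8/7, -12/7).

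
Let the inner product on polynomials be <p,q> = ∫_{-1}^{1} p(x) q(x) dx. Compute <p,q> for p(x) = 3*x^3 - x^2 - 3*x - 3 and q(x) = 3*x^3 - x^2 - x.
<p,q> = 76/35

Expand the product: p(x)·q(x) = 9*x^6 - 6*x^5 - 11*x^4 - 5*x^3 + 6*x^2 + 3*x.
∫_{-1}^{1} of each monomial x^k gives [2/(k+1) if k even, 0 if k odd]. Integrating term-by-term (or equivalently evaluating the antiderivative F(x) = 9*x^7/7 - x^6 - 11*x^5/5 - 5*x^4/4 + 2*x^3 + 3*x^2/2 at the endpoints):
  F(1) − F(−1) = 47/140 − (-257/140) = 76/35.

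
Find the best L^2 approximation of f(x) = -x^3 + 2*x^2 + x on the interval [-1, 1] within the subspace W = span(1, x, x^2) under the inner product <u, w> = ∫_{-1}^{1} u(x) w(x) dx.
g(x) = 2*x^2 + 2*x/5

The best approximation g ∈ W is the orthogonal projection of f onto W. Writing g = a_0 + a_1 x + a_2 x^2, the coefficients solve the normal equations G · a = b where
  G_{ij} = <φ_i, φ_j> and b_i = <f, φ_i>, with φ_0 = 1, φ_1 = x, φ_2 = x^2.
G =
  [2, 0, 2/3]
  [0, 2/3, 0]
  [2/3, 0, 2/5],
b = (4/3, 4/15, 4/5).
Solving gives a_0 = 0, a_1 = 2/5, a_2 = 2, so
  g(x) = 2*x^2 + 2*x/5.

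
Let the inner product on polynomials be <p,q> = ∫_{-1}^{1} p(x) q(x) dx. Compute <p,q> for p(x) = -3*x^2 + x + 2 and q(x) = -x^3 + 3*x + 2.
<p,q> = 28/5

Expand the product: p(x)·q(x) = 3*x^5 - x^4 - 11*x^3 - 3*x^2 + 8*x + 4.
∫_{-1}^{1} of each monomial x^k gives [2/(k+1) if k even, 0 if k odd]. Integrating term-by-term (or equivalently evaluating the antiderivative F(x) = x^6/2 - x^5/5 - 11*x^4/4 - x^3 + 4*x^2 + 4*x at the endpoints):
  F(1) − F(−1) = 91/20 − (-21/20) = 28/5.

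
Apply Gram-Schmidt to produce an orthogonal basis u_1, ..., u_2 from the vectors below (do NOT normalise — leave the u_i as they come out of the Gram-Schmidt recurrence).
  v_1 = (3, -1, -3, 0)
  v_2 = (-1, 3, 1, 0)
Orthogonal basis:
  u_1 = (3, -1, -3, 0)
  u_2 = (8/19, 48/19, -8/19, 0)

Apply the Gram-Schmidt recurrence
  u_1 = v_1
  u_i = v_i − Σ_{j<i} ((v_i · u_j) / (u_j · u_j)) · u_j.

Step by step this gives:
  u_1 = (3, -1, -3, 0)
  u_2 = (8/19, 48/19, -8/19, 0)

Orthogonality check:
  u_2 · u_1 = 0 (should be 0)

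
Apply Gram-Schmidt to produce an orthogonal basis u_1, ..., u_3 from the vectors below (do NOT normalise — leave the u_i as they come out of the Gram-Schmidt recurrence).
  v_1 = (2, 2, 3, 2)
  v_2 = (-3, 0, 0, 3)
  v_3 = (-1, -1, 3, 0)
Orthogonal basis:
  u_1 = (2, 2, 3, 2)
  u_2 = (-3, 0, 0, 3)
  u_3 = (-41/42, -31/21, 16/7, -41/42)

Apply the Gram-Schmidt recurrence
  u_1 = v_1
  u_i = v_i − Σ_{j<i} ((v_i · u_j) / (u_j · u_j)) · u_j.

Step by step this gives:
  u_1 = (2, 2, 3, 2)
  u_2 = (-3, 0, 0, 3)
  u_3 = (-41/42, -31/21, 16/7, -41/42)

Orthogonality check:
  u_2 · u_1 = 0 (should be 0)
  u_3 · u_1 = 0 (should be 0)
  u_3 · u_2 = 0 (should be 0)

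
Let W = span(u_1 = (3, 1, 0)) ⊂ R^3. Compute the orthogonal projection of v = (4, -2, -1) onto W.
proj_W(v) = (3, 1, 0)

Set up U = [u_1 | ... | u_1] ∈ R^(3×1). The projector onto W = col(U) is P = U (U^T U)^(-1) U^T.
Compute U^T U =
  [10],
and U^T v = (10).
Solve U^T U · c = U^T v for the coefficients: c = (1). The projection is proj_W(v) = U c.
Check: (v - proj_W(v)) · u_1 = 0  (should be 0).
Result: proj_W(v) = (3, 1, 0).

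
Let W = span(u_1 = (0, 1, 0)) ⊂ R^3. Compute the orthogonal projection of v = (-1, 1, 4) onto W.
proj_W(v) = (0, 1, 0)

Set up U = [u_1 | ... | u_1] ∈ R^(3×1). The projector onto W = col(U) is P = U (U^T U)^(-1) U^T.
Compute U^T U =
  [1],
and U^T v = (1).
Solve U^T U · c = U^T v for the coefficients: c = (1). The projection is proj_W(v) = U c.
Check: (v - proj_W(v)) · u_1 = 0  (should be 0).
Result: proj_W(v) = (0, 1, 0).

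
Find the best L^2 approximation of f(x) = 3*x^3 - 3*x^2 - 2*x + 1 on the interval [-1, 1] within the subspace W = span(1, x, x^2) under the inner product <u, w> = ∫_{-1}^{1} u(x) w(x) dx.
g(x) = -3*x^2 - x/5 + 1

The best approximation g ∈ W is the orthogonal projection of f onto W. Writing g = a_0 + a_1 x + a_2 x^2, the coefficients solve the normal equations G · a = b where
  G_{ij} = <φ_i, φ_j> and b_i = <f, φ_i>, with φ_0 = 1, φ_1 = x, φ_2 = x^2.
G =
  [2, 0, 2/3]
  [0, 2/3, 0]
  [2/3, 0, 2/5],
b = (0, -2/15, -8/15).
Solving gives a_0 = 1, a_1 = -1/5, a_2 = -3, so
  g(x) = -3*x^2 - x/5 + 1.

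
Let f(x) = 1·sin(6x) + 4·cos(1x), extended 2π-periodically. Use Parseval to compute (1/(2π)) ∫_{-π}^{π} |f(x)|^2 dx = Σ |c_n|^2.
Σ |c_n|^2 = 17/2

Expand |f|^2 and use orthogonality of {sin(nx), cos(mx)} on [-π, π]:
  ∫_{-π}^{π} sin(nx)^2 dx = π, ∫ cos(mx)^2 dx = π, and cross terms integrate to 0.
So ∫_{-π}^{π} f(x)^2 dx = 1^2 · π + 4^2 · π = (1 + 16)π.
Divide by 2π: (1 + 16)/2 = 17/2.
By Parseval, this equals Σ |c_n|^2.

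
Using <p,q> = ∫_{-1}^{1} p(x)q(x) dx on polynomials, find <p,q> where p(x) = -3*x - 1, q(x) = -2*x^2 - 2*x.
<p,q> = 16/3

Expand the product: p(x)·q(x) = 6*x^3 + 8*x^2 + 2*x.
∫_{-1}^{1} of each monomial x^k gives [2/(k+1) if k even, 0 if k odd]. Integrating term-by-term (or equivalently evaluating the antiderivative F(x) = 3*x^4/2 + 8*x^3/3 + x^2 at the endpoints):
  F(1) − F(−1) = 31/6 − (-1/6) = 16/3.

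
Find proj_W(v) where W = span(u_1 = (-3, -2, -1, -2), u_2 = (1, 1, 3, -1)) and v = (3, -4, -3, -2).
proj_W(v) = (-1, -13/15, -29/15, 1/3)

Set up U = [u_1 | ... | u_2] ∈ R^(4×2). The projector onto W = col(U) is P = U (U^T U)^(-1) U^T.
Compute U^T U =
  [18, -6]
  [-6, 12],
and U^T v = (6, -8).
Solve U^T U · c = U^T v for the coefficients: c = (2/15, -3/5). The projection is proj_W(v) = U c.
Check: (v - proj_W(v)) · u_1 = 0  (should be 0).
Check: (v - proj_W(v)) · u_2 = 0  (should be 0).
Result: proj_W(v) = (-1, -13/15, -29/15, 1/3).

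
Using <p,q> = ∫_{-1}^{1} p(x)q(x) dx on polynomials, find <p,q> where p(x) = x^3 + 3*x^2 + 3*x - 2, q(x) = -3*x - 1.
<p,q> = -26/5

Expand the product: p(x)·q(x) = -3*x^4 - 10*x^3 - 12*x^2 + 3*x + 2.
∫_{-1}^{1} of each monomial x^k gives [2/(k+1) if k even, 0 if k odd]. Integrating term-by-term (or equivalently evaluating the antiderivative F(x) = -3*x^5/5 - 5*x^4/2 - 4*x^3 + 3*x^2/2 + 2*x at the endpoints):
  F(1) − F(−1) = -18/5 − (8/5) = -26/5.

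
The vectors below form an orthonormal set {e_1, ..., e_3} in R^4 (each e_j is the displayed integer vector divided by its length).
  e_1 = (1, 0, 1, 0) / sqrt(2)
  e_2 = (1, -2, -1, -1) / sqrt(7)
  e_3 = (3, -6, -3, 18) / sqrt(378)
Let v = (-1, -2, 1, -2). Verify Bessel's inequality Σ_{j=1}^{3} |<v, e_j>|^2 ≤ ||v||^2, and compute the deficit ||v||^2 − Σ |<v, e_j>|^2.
Σ |<v, e_j>|^2 = 14/3; ||v||^2 = 10; deficit = 16/3

Write each e_j = u_j / sqrt(<u_j, u_j>) where u_j is the displayed integer vector. Then <v, e_j> = <v, u_j> / sqrt(<u_j, u_j>), so |<v, e_j>|^2 = <v, u_j>^2 / <u_j, u_j>.
Coefficients: <v, e_1> = 0/sqrt(2), <v, e_2> = 4/sqrt(7), <v, e_3> = -30/sqrt(378).
Square and sum: Σ |<v, e_j>|^2 = 14/3.
Compute ||v||^2 = v·v = 10.
Deficit = 10 − 14/3 = 16/3 ≥ 0, confirming Bessel's inequality. (The deficit equals ||v − Σ <v,e_j> e_j||^2, the squared distance from v to span{e_j}.)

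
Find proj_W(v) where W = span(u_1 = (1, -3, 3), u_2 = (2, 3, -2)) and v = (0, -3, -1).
proj_W(v) = (-9/14, -9/7, 13/14)

Set up U = [u_1 | ... | u_2] ∈ R^(3×2). The projector onto W = col(U) is P = U (U^T U)^(-1) U^T.
Compute U^T U =
  [19, -13]
  [-13, 17],
and U^T v = (6, -7).
Solve U^T U · c = U^T v for the coefficients: c = (1/14, -5/14). The projection is proj_W(v) = U c.
Check: (v - proj_W(v)) · u_1 = 0  (should be 0).
Check: (v - proj_W(v)) · u_2 = 0  (should be 0).
Result: proj_W(v) = (-9/14, -9/7, 13/14).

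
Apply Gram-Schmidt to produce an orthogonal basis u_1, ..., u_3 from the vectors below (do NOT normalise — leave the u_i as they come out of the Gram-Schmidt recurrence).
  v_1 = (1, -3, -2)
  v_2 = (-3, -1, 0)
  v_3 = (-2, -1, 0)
Orthogonal basis:
  u_1 = (1, -3, -2)
  u_2 = (-3, -1, 0)
  u_3 = (1/35, -3/35, 1/7)

Apply the Gram-Schmidt recurrence
  u_1 = v_1
  u_i = v_i − Σ_{j<i} ((v_i · u_j) / (u_j · u_j)) · u_j.

Step by step this gives:
  u_1 = (1, -3, -2)
  u_2 = (-3, -1, 0)
  u_3 = (1/35, -3/35, 1/7)

Orthogonality check:
  u_2 · u_1 = 0 (should be 0)
  u_3 · u_1 = 0 (should be 0)
  u_3 · u_2 = 0 (should be 0)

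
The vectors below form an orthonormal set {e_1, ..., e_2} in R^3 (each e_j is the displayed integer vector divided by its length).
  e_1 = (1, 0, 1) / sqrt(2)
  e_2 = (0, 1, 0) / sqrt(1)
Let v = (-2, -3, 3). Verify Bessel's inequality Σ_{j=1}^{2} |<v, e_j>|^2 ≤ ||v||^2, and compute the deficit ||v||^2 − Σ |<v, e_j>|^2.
Σ |<v, e_j>|^2 = 19/2; ||v||^2 = 22; deficit = 25/2

Write each e_j = u_j / sqrt(<u_j, u_j>) where u_j is the displayed integer vector. Then <v, e_j> = <v, u_j> / sqrt(<u_j, u_j>), so |<v, e_j>|^2 = <v, u_j>^2 / <u_j, u_j>.
Coefficients: <v, e_1> = 1/sqrt(2), <v, e_2> = -3/sqrt(1).
Square and sum: Σ |<v, e_j>|^2 = 19/2.
Compute ||v||^2 = v·v = 22.
Deficit = 22 − 19/2 = 25/2 ≥ 0, confirming Bessel's inequality. (The deficit equals ||v − Σ <v,e_j> e_j||^2, the squared distance from v to span{e_j}.)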